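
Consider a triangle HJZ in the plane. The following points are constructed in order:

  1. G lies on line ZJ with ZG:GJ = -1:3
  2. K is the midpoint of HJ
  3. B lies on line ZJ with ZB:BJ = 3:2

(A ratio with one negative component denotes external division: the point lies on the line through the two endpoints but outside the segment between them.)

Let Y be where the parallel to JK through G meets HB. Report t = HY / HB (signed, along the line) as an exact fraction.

Assign H = (0, 0), J = (1, 0), Z = (0, 1) — the answer is frame-independent, so this choice is without loss of generality.
1. G lies on line ZJ with ZG:GJ = -1:3 ⇒ G = (-1/2, 3/2)
2. K is the midpoint of HJ ⇒ K = (1/2, 0)
3. B lies on line ZJ with ZB:BJ = 3:2 ⇒ B = (3/5, 2/5)
through G parallel to JK: direction (-1/2, 0); meets HB at Y = (9/4, 3/2)
Y = H + t·(B−H) with t = 15/4

t = 15/4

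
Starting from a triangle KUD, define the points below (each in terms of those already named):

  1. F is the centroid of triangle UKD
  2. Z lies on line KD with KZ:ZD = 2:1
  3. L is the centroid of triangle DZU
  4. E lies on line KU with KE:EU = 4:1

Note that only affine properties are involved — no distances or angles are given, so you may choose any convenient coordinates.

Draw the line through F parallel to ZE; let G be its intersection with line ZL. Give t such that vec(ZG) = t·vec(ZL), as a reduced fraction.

t = -1/3

Work in coordinates with K = (0, 0), U = (1, 0), D = (0, 1).
1. F is the centroid of triangle UKD ⇒ F = (1/3, 1/3)
2. Z lies on line KD with KZ:ZD = 2:1 ⇒ Z = (0, 2/3)
3. L is the centroid of triangle DZU ⇒ L = (1/3, 5/9)
4. E lies on line KU with KE:EU = 4:1 ⇒ E = (4/5, 0)
through F parallel to ZE: direction (4/5, -2/3); meets ZL at G = (-1/9, 19/27)
G = Z + t·(L−Z) with t = -1/3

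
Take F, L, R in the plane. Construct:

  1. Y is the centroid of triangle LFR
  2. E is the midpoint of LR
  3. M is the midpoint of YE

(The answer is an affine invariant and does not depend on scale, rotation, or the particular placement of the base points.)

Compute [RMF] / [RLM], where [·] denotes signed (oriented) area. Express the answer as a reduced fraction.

[RMF]:[RLM] = 5/2

Set F = (0, 0), L = (1, 0), R = (0, 1); any affine frame gives the same invariant.
1. Y is the centroid of triangle LFR ⇒ Y = (1/3, 1/3)
2. E is the midpoint of LR ⇒ E = (1/2, 1/2)
3. M is the midpoint of YE ⇒ M = (5/12, 5/12)
2·[RMF] = -5/12, 2·[RLM] = -1/6
[RMF]:[RLM] = -5/12:-1/6 = 5/2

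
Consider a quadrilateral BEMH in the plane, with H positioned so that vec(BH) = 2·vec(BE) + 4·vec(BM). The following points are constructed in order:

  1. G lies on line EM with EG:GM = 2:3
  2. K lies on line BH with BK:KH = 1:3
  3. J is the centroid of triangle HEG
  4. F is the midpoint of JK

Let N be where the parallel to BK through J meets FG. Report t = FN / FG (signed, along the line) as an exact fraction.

Choose coordinates B = (0, 0), E = (1, 0), M = (0, 1), H = (2, 4).
1. G lies on line EM with EG:GM = 2:3 ⇒ G = (3/5, 2/5)
2. K lies on line BH with BK:KH = 1:3 ⇒ K = (1/2, 1)
3. J is the centroid of triangle HEG ⇒ J = (6/5, 22/15)
4. F is the midpoint of JK ⇒ F = (17/20, 37/30)
through J parallel to BK: direction (1/2, 1); meets FG at N = (1/2, 1/15)
N = F + t·(G−F) with t = 7/5

t = 7/5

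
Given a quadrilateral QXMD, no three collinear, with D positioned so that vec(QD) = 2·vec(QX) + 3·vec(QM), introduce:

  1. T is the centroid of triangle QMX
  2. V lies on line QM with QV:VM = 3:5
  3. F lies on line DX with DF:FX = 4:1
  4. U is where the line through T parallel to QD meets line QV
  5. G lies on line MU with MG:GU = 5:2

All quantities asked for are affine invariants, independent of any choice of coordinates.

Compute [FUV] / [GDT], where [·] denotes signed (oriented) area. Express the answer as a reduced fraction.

Choose coordinates Q = (0, 0), X = (1, 0), M = (0, 1), D = (2, 3).
1. T is the centroid of triangle QMX ⇒ T = (1/3, 1/3)
2. V lies on line QM with QV:VM = 3:5 ⇒ V = (0, 3/8)
3. F lies on line DX with DF:FX = 4:1 ⇒ F = (6/5, 3/5)
4. U is where the line through T parallel to QD meets line QV ⇒ U = (0, -1/6)
5. G lies on line MU with MG:GU = 5:2 ⇒ G = (0, 1/6)
2·[FUV] = -13/20, 2·[GDT] = -11/18
[FUV]:[GDT] = -13/20:-11/18 = 117/110

[FUV]:[GDT] = 117/110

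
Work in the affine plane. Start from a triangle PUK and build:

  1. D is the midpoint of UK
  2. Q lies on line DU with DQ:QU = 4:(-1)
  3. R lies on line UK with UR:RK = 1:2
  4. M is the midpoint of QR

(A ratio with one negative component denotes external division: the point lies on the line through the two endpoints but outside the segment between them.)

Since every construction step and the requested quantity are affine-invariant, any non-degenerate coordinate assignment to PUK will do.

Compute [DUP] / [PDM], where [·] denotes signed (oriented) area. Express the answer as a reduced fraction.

Choose coordinates P = (0, 0), U = (1, 0), K = (0, 1).
1. D is the midpoint of UK ⇒ D = (1/2, 1/2)
2. Q lies on line DU with DQ:QU = 4:(-1) ⇒ Q = (7/6, -1/6)
3. R lies on line UK with UR:RK = 1:2 ⇒ R = (2/3, 1/3)
4. M is the midpoint of QR ⇒ M = (11/12, 1/12)
2·[DUP] = -1/2, 2·[PDM] = -5/12
[DUP]:[PDM] = -1/2:-5/12 = 6/5

[DUP]:[PDM] = 6/5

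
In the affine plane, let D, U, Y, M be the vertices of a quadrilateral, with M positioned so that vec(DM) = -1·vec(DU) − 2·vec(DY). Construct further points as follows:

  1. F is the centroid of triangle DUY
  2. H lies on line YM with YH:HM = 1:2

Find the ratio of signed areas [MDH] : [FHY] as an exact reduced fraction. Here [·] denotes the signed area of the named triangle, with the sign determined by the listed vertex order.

Assign D = (0, 0), U = (1, 0), Y = (0, 1), M = (-1, -2) — the answer is frame-independent, so this choice is without loss of generality.
1. F is the centroid of triangle DUY ⇒ F = (1/3, 1/3)
2. H lies on line YM with YH:HM = 1:2 ⇒ H = (-1/3, 0)
2·[MDH] = 2/3, 2·[FHY] = -5/9
[MDH]:[FHY] = 2/3:-5/9 = -6/5

[MDH]:[FHY] = -6/5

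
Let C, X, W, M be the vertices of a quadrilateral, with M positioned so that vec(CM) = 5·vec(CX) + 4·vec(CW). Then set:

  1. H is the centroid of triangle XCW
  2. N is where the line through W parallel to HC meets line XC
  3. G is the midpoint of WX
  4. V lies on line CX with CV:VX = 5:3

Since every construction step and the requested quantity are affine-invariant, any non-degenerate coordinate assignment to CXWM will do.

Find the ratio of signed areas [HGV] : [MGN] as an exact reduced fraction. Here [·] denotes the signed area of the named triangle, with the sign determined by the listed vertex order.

[HGV]:[MGN] = 5/144

Assign C = (0, 0), X = (1, 0), W = (0, 1), M = (5, 4) — the answer is frame-independent, so this choice is without loss of generality.
1. H is the centroid of triangle XCW ⇒ H = (1/3, 1/3)
2. N is where the line through W parallel to HC meets line XC ⇒ N = (-1, 0)
3. G is the midpoint of WX ⇒ G = (1/2, 1/2)
4. V lies on line CX with CV:VX = 5:3 ⇒ V = (5/8, 0)
2·[HGV] = -5/48, 2·[MGN] = -3
[HGV]:[MGN] = -5/48:-3 = 5/144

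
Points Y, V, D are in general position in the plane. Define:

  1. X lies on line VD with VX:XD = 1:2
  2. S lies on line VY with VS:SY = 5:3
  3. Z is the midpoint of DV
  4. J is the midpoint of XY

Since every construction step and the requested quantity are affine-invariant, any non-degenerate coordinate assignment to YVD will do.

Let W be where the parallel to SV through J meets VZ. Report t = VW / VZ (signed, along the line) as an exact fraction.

t = 1/3

Assign Y = (0, 0), V = (1, 0), D = (0, 1) — the answer is frame-independent, so this choice is without loss of generality.
1. X lies on line VD with VX:XD = 1:2 ⇒ X = (2/3, 1/3)
2. S lies on line VY with VS:SY = 5:3 ⇒ S = (3/8, 0)
3. Z is the midpoint of DV ⇒ Z = (1/2, 1/2)
4. J is the midpoint of XY ⇒ J = (1/3, 1/6)
through J parallel to SV: direction (5/8, 0); meets VZ at W = (5/6, 1/6)
W = V + t·(Z−V) with t = 1/3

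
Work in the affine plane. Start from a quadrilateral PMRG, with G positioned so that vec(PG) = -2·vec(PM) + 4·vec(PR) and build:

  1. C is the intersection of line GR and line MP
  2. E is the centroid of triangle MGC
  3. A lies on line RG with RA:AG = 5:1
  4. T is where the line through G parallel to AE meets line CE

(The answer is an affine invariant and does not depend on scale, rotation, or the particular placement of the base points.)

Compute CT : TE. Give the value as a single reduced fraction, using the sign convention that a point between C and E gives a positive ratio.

Work in coordinates with P = (0, 0), M = (1, 0), R = (0, 1), G = (-2, 4).
1. C is the intersection of line GR and line MP ⇒ C = (2/3, 0)
2. E is the centroid of triangle MGC ⇒ E = (-1/9, 4/3)
3. A lies on line RG with RA:AG = 5:1 ⇒ A = (-5/3, 7/2)
4. T is where the line through G parallel to AE meets line CE ⇒ T = (-2/9, 32/21)
T = C + t·(E−C) with t = 8/7, so CT:TE = t:(1−t) = 8/7:-1/7

CT:TE = -8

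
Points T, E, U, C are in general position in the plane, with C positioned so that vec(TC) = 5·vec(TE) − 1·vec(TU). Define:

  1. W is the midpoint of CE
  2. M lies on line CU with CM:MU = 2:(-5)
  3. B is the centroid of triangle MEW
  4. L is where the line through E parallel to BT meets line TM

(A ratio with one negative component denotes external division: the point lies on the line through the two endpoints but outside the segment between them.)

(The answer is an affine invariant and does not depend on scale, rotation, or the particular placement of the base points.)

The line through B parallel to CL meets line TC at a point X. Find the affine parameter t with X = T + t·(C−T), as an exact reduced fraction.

Set T = (0, 0), E = (1, 0), U = (0, 1), C = (5, -1); any affine frame gives the same invariant.
1. W is the midpoint of CE ⇒ W = (3, -1/2)
2. M lies on line CU with CM:MU = 2:(-5) ⇒ M = (25/3, -7/3)
3. B is the centroid of triangle MEW ⇒ B = (37/9, -17/18)
4. L is where the line through E parallel to BT meets line TM ⇒ L = (-425/93, 119/93)
through B parallel to CL: direction (-890/93, 212/93); meets TC at X = (31/34, -31/170)
X = T + t·(C−T) with t = 31/170

t = 31/170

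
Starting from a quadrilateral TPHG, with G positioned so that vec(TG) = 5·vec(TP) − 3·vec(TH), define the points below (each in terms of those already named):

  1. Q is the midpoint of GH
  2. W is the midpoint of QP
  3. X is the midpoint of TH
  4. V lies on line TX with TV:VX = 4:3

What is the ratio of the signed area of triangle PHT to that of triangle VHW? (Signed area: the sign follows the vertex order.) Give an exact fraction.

[PHT]:[VHW] = -4/5

Work in coordinates with T = (0, 0), P = (1, 0), H = (0, 1), G = (5, -3).
1. Q is the midpoint of GH ⇒ Q = (5/2, -1)
2. W is the midpoint of QP ⇒ W = (7/4, -1/2)
3. X is the midpoint of TH ⇒ X = (0, 1/2)
4. V lies on line TX with TV:VX = 4:3 ⇒ V = (0, 2/7)
2·[PHT] = 1, 2·[VHW] = -5/4
[PHT]:[VHW] = 1:-5/4 = -4/5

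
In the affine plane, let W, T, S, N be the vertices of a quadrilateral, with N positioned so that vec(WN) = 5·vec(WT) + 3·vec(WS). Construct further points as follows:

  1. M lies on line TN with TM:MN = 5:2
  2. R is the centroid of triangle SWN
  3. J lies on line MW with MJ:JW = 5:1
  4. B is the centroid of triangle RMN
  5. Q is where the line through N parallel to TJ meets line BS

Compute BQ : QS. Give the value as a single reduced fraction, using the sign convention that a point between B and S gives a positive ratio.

Work in coordinates with W = (0, 0), T = (1, 0), S = (0, 1), N = (5, 3).
1. M lies on line TN with TM:MN = 5:2 ⇒ M = (27/7, 15/7)
2. R is the centroid of triangle SWN ⇒ R = (5/3, 4/3)
3. J lies on line MW with MJ:JW = 5:1 ⇒ J = (9/14, 5/14)
4. B is the centroid of triangle RMN ⇒ B = (221/63, 136/63)
5. Q is where the line through N parallel to TJ meets line BS ⇒ Q = (221/42, 115/42)
Q = B + t·(S−B) with t = -1/2, so BQ:QS = t:(1−t) = -1/2:3/2

BQ:QS = -1/3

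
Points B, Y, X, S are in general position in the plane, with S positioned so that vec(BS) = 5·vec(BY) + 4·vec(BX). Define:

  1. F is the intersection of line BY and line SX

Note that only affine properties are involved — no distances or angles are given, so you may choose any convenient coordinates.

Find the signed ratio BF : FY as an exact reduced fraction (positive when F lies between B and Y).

Work in coordinates with B = (0, 0), Y = (1, 0), X = (0, 1), S = (5, 4).
1. F is the intersection of line BY and line SX ⇒ F = (-5/3, 0)
F = B + t·(Y−B) with t = -5/3, so BF:FY = t:(1−t) = -5/3:8/3

BF:FY = -5/8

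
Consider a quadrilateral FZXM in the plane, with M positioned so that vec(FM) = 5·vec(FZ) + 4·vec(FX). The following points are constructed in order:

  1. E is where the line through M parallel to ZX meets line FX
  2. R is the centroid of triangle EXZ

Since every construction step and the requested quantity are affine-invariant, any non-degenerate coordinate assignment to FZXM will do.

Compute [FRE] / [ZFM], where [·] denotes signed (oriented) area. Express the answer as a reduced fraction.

[FRE]:[ZFM] = -3/4

Set F = (0, 0), Z = (1, 0), X = (0, 1), M = (5, 4); any affine frame gives the same invariant.
1. E is where the line through M parallel to ZX meets line FX ⇒ E = (0, 9)
2. R is the centroid of triangle EXZ ⇒ R = (1/3, 10/3)
2·[FRE] = 3, 2·[ZFM] = -4
[FRE]:[ZFM] = 3:-4 = -3/4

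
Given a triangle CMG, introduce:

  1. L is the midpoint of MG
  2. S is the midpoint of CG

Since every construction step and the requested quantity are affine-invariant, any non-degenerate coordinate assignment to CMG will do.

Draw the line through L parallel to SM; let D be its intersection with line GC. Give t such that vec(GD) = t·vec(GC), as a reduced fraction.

Work in coordinates with C = (0, 0), M = (1, 0), G = (0, 1).
1. L is the midpoint of MG ⇒ L = (1/2, 1/2)
2. S is the midpoint of CG ⇒ S = (0, 1/2)
through L parallel to SM: direction (1, -1/2); meets GC at D = (0, 3/4)
D = G + t·(C−G) with t = 1/4

t = 1/4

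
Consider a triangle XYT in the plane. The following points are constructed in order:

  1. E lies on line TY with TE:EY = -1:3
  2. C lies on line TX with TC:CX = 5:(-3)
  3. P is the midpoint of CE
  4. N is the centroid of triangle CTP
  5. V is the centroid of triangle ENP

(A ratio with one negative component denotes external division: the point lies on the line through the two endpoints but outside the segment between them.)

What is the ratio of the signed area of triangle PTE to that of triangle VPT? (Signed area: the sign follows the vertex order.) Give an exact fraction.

Work in coordinates with X = (0, 0), Y = (1, 0), T = (0, 1).
1. E lies on line TY with TE:EY = -1:3 ⇒ E = (-1/2, 3/2)
2. C lies on line TX with TC:CX = 5:(-3) ⇒ C = (0, -3/2)
3. P is the midpoint of CE ⇒ P = (-1/4, 0)
4. N is the centroid of triangle CTP ⇒ N = (-1/12, -1/6)
5. V is the centroid of triangle ENP ⇒ V = (-5/18, 4/9)
2·[PTE] = 5/8, 2·[VPT] = 5/36
[PTE]:[VPT] = 5/8:5/36 = 9/2

[PTE]:[VPT] = 9/2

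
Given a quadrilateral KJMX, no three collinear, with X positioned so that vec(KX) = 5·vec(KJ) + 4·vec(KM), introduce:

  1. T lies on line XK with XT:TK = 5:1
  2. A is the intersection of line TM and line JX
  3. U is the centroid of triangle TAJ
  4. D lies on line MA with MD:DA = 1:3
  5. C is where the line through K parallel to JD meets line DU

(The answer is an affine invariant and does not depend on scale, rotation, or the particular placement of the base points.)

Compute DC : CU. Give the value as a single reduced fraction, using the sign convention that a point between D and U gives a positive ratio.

DC:CU = -36/49

Assign K = (0, 0), J = (1, 0), M = (0, 1), X = (5, 4) — the answer is frame-independent, so this choice is without loss of generality.
1. T lies on line XK with XT:TK = 5:1 ⇒ T = (5/6, 2/3)
2. A is the intersection of line TM and line JX ⇒ A = (10/7, 3/7)
3. U is the centroid of triangle TAJ ⇒ U = (137/126, 23/63)
4. D lies on line MA with MD:DA = 1:3 ⇒ D = (5/14, 6/7)
5. C is where the line through K parallel to JD meets line DU ⇒ C = (-303/182, 202/91)
C = D + t·(U−D) with t = -36/13, so DC:CU = t:(1−t) = -36/13:49/13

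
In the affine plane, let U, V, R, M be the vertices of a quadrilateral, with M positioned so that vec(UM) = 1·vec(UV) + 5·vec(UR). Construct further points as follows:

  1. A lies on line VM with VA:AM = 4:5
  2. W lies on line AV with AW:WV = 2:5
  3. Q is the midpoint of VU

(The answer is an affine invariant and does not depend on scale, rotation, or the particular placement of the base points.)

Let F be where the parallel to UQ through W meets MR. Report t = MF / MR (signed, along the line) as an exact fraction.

Assign U = (0, 0), V = (1, 0), R = (0, 1), M = (1, 5) — the answer is frame-independent, so this choice is without loss of generality.
1. A lies on line VM with VA:AM = 4:5 ⇒ A = (1, 20/9)
2. W lies on line AV with AW:WV = 2:5 ⇒ W = (1, 100/63)
3. Q is the midpoint of VU ⇒ Q = (1/2, 0)
through W parallel to UQ: direction (1/2, 0); meets MR at F = (37/252, 100/63)
F = M + t·(R−M) with t = 215/252

t = 215/252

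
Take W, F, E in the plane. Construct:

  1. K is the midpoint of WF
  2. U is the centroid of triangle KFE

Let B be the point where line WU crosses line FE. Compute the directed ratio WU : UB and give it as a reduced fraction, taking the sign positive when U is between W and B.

WU:UB = 5

Choose coordinates W = (0, 0), F = (1, 0), E = (0, 1).
1. K is the midpoint of WF ⇒ K = (1/2, 0)
2. U is the centroid of triangle KFE ⇒ U = (1/2, 1/3)
line WU meets FE at B = (3/5, 2/5)
U = W + t·(B−W) with t = 5/6, so WU:UB = 5/6:1/6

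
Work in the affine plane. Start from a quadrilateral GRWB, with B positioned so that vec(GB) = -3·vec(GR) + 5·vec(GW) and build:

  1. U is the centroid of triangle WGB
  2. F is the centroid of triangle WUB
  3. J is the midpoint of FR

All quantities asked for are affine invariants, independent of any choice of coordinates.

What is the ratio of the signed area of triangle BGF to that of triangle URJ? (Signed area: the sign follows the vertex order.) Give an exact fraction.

Set G = (0, 0), R = (1, 0), W = (0, 1), B = (-3, 5); any affine frame gives the same invariant.
1. U is the centroid of triangle WGB ⇒ U = (-1, 2)
2. F is the centroid of triangle WUB ⇒ F = (-4/3, 8/3)
3. J is the midpoint of FR ⇒ J = (-1/6, 4/3)
2·[BGF] = 4/3, 2·[URJ] = 1/3
[BGF]:[URJ] = 4/3:1/3 = 4

[BGF]:[URJ] = 4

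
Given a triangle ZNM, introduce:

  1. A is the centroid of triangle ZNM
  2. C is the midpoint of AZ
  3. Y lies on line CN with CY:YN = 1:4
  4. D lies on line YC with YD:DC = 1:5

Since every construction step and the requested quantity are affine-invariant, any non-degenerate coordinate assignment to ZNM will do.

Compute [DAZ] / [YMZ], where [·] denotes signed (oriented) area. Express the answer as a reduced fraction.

[DAZ]:[YMZ] = 1/6

Assign Z = (0, 0), N = (1, 0), M = (0, 1) — the answer is frame-independent, so this choice is without loss of generality.
1. A is the centroid of triangle ZNM ⇒ A = (1/3, 1/3)
2. C is the midpoint of AZ ⇒ C = (1/6, 1/6)
3. Y lies on line CN with CY:YN = 1:4 ⇒ Y = (1/3, 2/15)
4. D lies on line YC with YD:DC = 1:5 ⇒ D = (11/36, 5/36)
2·[DAZ] = 1/18, 2·[YMZ] = 1/3
[DAZ]:[YMZ] = 1/18:1/3 = 1/6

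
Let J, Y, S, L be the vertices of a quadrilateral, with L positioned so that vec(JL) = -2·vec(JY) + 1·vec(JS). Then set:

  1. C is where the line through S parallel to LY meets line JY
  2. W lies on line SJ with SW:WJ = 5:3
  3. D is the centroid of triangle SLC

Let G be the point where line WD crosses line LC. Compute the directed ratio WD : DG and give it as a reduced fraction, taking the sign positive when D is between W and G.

WD:DG = -43/16

Choose coordinates J = (0, 0), Y = (1, 0), S = (0, 1), L = (-2, 1).
1. C is where the line through S parallel to LY meets line JY ⇒ C = (3, 0)
2. W lies on line SJ with SW:WJ = 5:3 ⇒ W = (0, 3/8)
3. D is the centroid of triangle SLC ⇒ D = (1/3, 2/3)
line WD meets LC at G = (9/43, 24/43)
D = W + t·(G−W) with t = 43/27, so WD:DG = 43/27:-16/27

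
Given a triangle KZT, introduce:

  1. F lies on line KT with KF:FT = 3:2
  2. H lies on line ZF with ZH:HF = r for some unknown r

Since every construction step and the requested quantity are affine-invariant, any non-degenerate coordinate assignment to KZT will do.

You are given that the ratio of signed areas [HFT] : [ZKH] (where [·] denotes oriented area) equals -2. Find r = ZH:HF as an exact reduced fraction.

r = -1/3

Assign K = (0, 0), Z = (1, 0), T = (0, 1) — the answer is frame-independent, so this choice is without loss of generality.
1. F lies on line KT with KF:FT = 3:2 ⇒ F = (0, 3/5)
2. With ZH:HF = r, write λ = r/(r+1) so H = Z + λ·(F−Z); H is affine-linear in λ
Every point depending on H is an affine combination of H and λ-independent points, so each such coordinate is linear in λ; the λ² term in each signed area is a multiple of (F−Z)×(F−Z) = 0, so 2·[HFT] and 2·[ZKH] are each linear in λ. Evaluating at λ=0 and λ=1:
  2·[HFT] = 2/5·λ − 2/5,   2·[ZKH] = -3/5·λ
So [HFT]:[ZKH] = (2/5·λ − 2/5) / (-3/5·λ). Setting this equal to -2:
  2/5·λ − 2/5 = -2·(-3/5·λ)  ⇒  λ = -1/2
Then r = λ/(1−λ) = (-1/2)/(3/2) = -1/3. Check: with r = -1/3, H = (3/2, -3/10) and [HFT]:[ZKH] = -2 as required.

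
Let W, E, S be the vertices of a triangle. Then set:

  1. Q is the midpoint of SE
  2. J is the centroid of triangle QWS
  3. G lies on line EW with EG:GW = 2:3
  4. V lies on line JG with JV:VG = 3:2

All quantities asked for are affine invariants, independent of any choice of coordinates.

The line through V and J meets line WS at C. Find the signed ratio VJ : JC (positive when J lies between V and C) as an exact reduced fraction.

Work in coordinates with W = (0, 0), E = (1, 0), S = (0, 1).
1. Q is the midpoint of SE ⇒ Q = (1/2, 1/2)
2. J is the centroid of triangle QWS ⇒ J = (1/6, 1/2)
3. G lies on line EW with EG:GW = 2:3 ⇒ G = (3/5, 0)
4. V lies on line JG with JV:VG = 3:2 ⇒ V = (32/75, 1/5)
line VJ meets WS at C = (0, 9/13)
J = V + t·(C−V) with t = 39/64, so VJ:JC = 39/64:25/64

VJ:JC = 39/25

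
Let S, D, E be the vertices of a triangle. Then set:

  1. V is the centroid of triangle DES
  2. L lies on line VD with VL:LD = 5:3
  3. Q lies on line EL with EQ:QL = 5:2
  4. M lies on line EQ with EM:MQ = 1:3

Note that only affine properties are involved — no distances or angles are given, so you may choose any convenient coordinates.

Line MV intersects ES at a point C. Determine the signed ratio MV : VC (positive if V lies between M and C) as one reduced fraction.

Assign S = (0, 0), D = (1, 0), E = (0, 1) — the answer is frame-independent, so this choice is without loss of generality.
1. V is the centroid of triangle DES ⇒ V = (1/3, 1/3)
2. L lies on line VD with VL:LD = 5:3 ⇒ L = (3/4, 1/8)
3. Q lies on line EL with EQ:QL = 5:2 ⇒ Q = (15/28, 3/8)
4. M lies on line EQ with EM:MQ = 1:3 ⇒ M = (15/112, 27/32)
line MV meets ES at C = (0, 159/134)
V = M + t·(C−M) with t = -67/45, so MV:VC = -67/45:112/45

MV:VC = -67/112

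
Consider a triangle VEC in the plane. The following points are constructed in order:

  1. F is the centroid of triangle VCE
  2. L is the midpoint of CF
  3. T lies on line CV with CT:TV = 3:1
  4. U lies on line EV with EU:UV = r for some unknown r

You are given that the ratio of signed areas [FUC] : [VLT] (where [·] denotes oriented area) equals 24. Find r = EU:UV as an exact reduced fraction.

r = -1/2

Set V = (0, 0), E = (1, 0), C = (0, 1); any affine frame gives the same invariant.
1. F is the centroid of triangle VCE ⇒ F = (1/3, 1/3)
2. L is the midpoint of CF ⇒ L = (1/6, 2/3)
3. T lies on line CV with CT:TV = 3:1 ⇒ T = (0, 1/4)
4. With EU:UV = r, write λ = r/(r+1) so U = E + λ·(V−E); U is affine-linear in λ
Every point depending on U is an affine combination of U and λ-independent points, so each such coordinate is linear in λ; the λ² term in each signed area is a multiple of (V−E)×(V−E) = 0, so 2·[FUC] and 2·[VLT] are each linear in λ. Evaluating at λ=0 and λ=1:
  2·[FUC] = -2/3·λ + 1/3,   2·[VLT] = 1/24
So [FUC]:[VLT] = (-2/3·λ + 1/3) / (1/24). Setting this equal to 24:
  -2/3·λ + 1/3 = 24·(1/24)  ⇒  λ = -1
Then r = λ/(1−λ) = (-1)/(2) = -1/2. Check: with r = -1/2, U = (2, 0) and [FUC]:[VLT] = 24 as required.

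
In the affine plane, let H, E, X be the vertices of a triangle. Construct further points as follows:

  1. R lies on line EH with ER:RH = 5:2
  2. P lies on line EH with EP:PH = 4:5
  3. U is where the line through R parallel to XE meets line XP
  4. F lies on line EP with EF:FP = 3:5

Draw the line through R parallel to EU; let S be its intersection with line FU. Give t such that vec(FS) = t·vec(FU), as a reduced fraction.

Set H = (0, 0), E = (1, 0), X = (0, 1); any affine frame gives the same invariant.
1. R lies on line EH with ER:RH = 5:2 ⇒ R = (2/7, 0)
2. P lies on line EH with EP:PH = 4:5 ⇒ P = (5/9, 0)
3. U is where the line through R parallel to XE meets line XP ⇒ U = (25/28, -17/28)
4. F lies on line EP with EF:FP = 3:5 ⇒ F = (5/6, 0)
through R parallel to EU: direction (-3/28, -17/28); meets FU at S = (125/196, 391/196)
S = F + t·(U−F) with t = -23/7

t = -23/7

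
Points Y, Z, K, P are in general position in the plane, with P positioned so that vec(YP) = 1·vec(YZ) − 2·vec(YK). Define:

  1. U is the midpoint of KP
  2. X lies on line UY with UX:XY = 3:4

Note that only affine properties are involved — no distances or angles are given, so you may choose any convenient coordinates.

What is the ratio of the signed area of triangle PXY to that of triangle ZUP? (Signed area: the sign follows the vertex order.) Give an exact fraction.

[PXY]:[ZUP] = 2/7

Assign Y = (0, 0), Z = (1, 0), K = (0, 1), P = (1, -2) — the answer is frame-independent, so this choice is without loss of generality.
1. U is the midpoint of KP ⇒ U = (1/2, -1/2)
2. X lies on line UY with UX:XY = 3:4 ⇒ X = (2/7, -2/7)
2·[PXY] = 2/7, 2·[ZUP] = 1
[PXY]:[ZUP] = 2/7:1 = 2/7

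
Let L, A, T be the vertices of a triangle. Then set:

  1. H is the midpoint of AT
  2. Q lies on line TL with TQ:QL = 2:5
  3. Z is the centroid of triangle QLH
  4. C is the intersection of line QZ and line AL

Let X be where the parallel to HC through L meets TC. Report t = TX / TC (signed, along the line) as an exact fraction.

t = 3/8

Work in coordinates with L = (0, 0), A = (1, 0), T = (0, 1).
1. H is the midpoint of AT ⇒ H = (1/2, 1/2)
2. Q lies on line TL with TQ:QL = 2:5 ⇒ Q = (0, 5/7)
3. Z is the centroid of triangle QLH ⇒ Z = (1/6, 17/42)
4. C is the intersection of line QZ and line AL ⇒ C = (5/13, 0)
through L parallel to HC: direction (-3/26, -1/2); meets TC at X = (15/104, 5/8)
X = T + t·(C−T) with t = 3/8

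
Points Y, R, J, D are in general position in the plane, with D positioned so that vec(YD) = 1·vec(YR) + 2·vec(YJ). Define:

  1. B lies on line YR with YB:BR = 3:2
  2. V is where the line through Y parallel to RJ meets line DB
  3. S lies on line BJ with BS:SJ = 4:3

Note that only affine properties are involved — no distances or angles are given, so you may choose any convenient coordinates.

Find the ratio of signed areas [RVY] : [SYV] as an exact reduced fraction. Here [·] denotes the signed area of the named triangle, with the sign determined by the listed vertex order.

[RVY]:[SYV] = -35/29

Assign Y = (0, 0), R = (1, 0), J = (0, 1), D = (1, 2) — the answer is frame-independent, so this choice is without loss of generality.
1. B lies on line YR with YB:BR = 3:2 ⇒ B = (3/5, 0)
2. V is where the line through Y parallel to RJ meets line DB ⇒ V = (1/2, -1/2)
3. S lies on line BJ with BS:SJ = 4:3 ⇒ S = (9/35, 4/7)
2·[RVY] = -1/2, 2·[SYV] = 29/70
[RVY]:[SYV] = -1/2:29/70 = -35/29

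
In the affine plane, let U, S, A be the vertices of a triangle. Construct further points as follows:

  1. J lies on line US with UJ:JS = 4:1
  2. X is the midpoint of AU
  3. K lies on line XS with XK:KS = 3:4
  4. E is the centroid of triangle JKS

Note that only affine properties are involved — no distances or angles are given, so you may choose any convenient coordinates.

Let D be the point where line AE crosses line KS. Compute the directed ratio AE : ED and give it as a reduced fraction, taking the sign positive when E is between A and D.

AE:ED = -16

Assign U = (0, 0), S = (1, 0), A = (0, 1) — the answer is frame-independent, so this choice is without loss of generality.
1. J lies on line US with UJ:JS = 4:1 ⇒ J = (4/5, 0)
2. X is the midpoint of AU ⇒ X = (0, 1/2)
3. K lies on line XS with XK:KS = 3:4 ⇒ K = (3/7, 2/7)
4. E is the centroid of triangle JKS ⇒ E = (26/35, 2/21)
line AE meets KS at D = (39/56, 17/112)
E = A + t·(D−A) with t = 16/15, so AE:ED = 16/15:-1/15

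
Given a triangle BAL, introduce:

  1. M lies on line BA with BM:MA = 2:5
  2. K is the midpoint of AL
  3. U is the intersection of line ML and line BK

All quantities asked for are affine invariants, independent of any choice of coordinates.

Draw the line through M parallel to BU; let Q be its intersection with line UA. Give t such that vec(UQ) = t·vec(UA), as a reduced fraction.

t = 2/7

Assign B = (0, 0), A = (1, 0), L = (0, 1) — the answer is frame-independent, so this choice is without loss of generality.
1. M lies on line BA with BM:MA = 2:5 ⇒ M = (2/7, 0)
2. K is the midpoint of AL ⇒ K = (1/2, 1/2)
3. U is the intersection of line ML and line BK ⇒ U = (2/9, 2/9)
through M parallel to BU: direction (2/9, 2/9); meets UA at Q = (4/9, 10/63)
Q = U + t·(A−U) with t = 2/7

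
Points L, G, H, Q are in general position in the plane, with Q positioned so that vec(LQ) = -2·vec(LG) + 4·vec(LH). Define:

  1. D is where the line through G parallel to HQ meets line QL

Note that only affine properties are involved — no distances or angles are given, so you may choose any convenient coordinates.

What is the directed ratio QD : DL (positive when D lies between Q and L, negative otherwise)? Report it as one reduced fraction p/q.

Work in coordinates with L = (0, 0), G = (1, 0), H = (0, 1), Q = (-2, 4).
1. D is where the line through G parallel to HQ meets line QL ⇒ D = (-3, 6)
D = Q + t·(L−Q) with t = -1/2, so QD:DL = t:(1−t) = -1/2:3/2

QD:DL = -1/3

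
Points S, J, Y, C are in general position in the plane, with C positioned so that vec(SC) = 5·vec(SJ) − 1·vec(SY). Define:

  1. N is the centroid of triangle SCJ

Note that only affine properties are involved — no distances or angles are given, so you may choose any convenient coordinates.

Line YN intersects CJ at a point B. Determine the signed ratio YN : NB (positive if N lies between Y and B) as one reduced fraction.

YN:NB = -10

Assign S = (0, 0), J = (1, 0), Y = (0, 1), C = (5, -1) — the answer is frame-independent, so this choice is without loss of generality.
1. N is the centroid of triangle SCJ ⇒ N = (2, -1/3)
line YN meets CJ at B = (9/5, -1/5)
N = Y + t·(B−Y) with t = 10/9, so YN:NB = 10/9:-1/9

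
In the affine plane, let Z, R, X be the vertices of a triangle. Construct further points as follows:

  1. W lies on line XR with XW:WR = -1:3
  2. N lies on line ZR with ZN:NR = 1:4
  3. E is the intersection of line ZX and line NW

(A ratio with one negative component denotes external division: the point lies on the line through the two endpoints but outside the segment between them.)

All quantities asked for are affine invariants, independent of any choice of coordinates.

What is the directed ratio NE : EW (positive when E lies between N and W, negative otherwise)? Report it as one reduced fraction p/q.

NE:EW = 2/5

Work in coordinates with Z = (0, 0), R = (1, 0), X = (0, 1).
1. W lies on line XR with XW:WR = -1:3 ⇒ W = (-1/2, 3/2)
2. N lies on line ZR with ZN:NR = 1:4 ⇒ N = (1/5, 0)
3. E is the intersection of line ZX and line NW ⇒ E = (0, 3/7)
E = N + t·(W−N) with t = 2/7, so NE:EW = t:(1−t) = 2/7:5/7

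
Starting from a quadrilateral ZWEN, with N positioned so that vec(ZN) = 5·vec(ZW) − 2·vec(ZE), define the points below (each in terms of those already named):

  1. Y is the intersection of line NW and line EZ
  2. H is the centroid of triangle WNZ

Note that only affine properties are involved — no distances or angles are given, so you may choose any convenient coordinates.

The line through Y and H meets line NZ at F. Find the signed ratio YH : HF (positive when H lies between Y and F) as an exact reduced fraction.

YH:HF = 11/4

Set Z = (0, 0), W = (1, 0), E = (0, 1), N = (5, -2); any affine frame gives the same invariant.
1. Y is the intersection of line NW and line EZ ⇒ Y = (0, 1/2)
2. H is the centroid of triangle WNZ ⇒ H = (2, -2/3)
line YH meets NZ at F = (30/11, -12/11)
H = Y + t·(F−Y) with t = 11/15, so YH:HF = 11/15:4/15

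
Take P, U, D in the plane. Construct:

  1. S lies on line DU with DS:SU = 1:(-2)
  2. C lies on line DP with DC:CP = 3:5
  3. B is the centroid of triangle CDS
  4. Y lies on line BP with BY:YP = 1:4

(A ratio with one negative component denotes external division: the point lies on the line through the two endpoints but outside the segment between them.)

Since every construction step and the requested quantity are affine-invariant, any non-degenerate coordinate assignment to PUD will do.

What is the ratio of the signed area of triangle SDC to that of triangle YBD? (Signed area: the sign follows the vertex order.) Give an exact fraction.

Set P = (0, 0), U = (1, 0), D = (0, 1); any affine frame gives the same invariant.
1. S lies on line DU with DS:SU = 1:(-2) ⇒ S = (-1, 2)
2. C lies on line DP with DC:CP = 3:5 ⇒ C = (0, 5/8)
3. B is the centroid of triangle CDS ⇒ B = (-1/3, 29/24)
4. Y lies on line BP with BY:YP = 1:4 ⇒ Y = (-4/15, 29/30)
2·[SDC] = -3/8, 2·[YBD] = -1/15
[SDC]:[YBD] = -3/8:-1/15 = 45/8

[SDC]:[YBD] = 45/8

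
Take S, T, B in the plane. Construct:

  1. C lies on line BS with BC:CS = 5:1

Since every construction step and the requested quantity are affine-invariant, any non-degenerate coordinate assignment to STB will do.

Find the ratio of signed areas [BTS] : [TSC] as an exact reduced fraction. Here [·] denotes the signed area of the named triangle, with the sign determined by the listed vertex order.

[BTS]:[TSC] = 6

Choose coordinates S = (0, 0), T = (1, 0), B = (0, 1).
1. C lies on line BS with BC:CS = 5:1 ⇒ C = (0, 1/6)
2·[BTS] = -1, 2·[TSC] = -1/6
[BTS]:[TSC] = -1:-1/6 = 6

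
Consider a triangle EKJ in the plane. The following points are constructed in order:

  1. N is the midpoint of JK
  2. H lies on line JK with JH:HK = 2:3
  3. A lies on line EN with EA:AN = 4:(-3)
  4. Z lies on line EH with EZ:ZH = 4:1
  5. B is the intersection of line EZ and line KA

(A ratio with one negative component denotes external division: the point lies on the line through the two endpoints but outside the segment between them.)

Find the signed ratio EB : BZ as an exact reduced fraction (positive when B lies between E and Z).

Assign E = (0, 0), K = (1, 0), J = (0, 1) — the answer is frame-independent, so this choice is without loss of generality.
1. N is the midpoint of JK ⇒ N = (1/2, 1/2)
2. H lies on line JK with JH:HK = 2:3 ⇒ H = (2/5, 3/5)
3. A lies on line EN with EA:AN = 4:(-3) ⇒ A = (2, 2)
4. Z lies on line EH with EZ:ZH = 4:1 ⇒ Z = (8/25, 12/25)
5. B is the intersection of line EZ and line KA ⇒ B = (4, 6)
B = E + t·(Z−E) with t = 25/2, so EB:BZ = t:(1−t) = 25/2:-23/2

EB:BZ = -25/23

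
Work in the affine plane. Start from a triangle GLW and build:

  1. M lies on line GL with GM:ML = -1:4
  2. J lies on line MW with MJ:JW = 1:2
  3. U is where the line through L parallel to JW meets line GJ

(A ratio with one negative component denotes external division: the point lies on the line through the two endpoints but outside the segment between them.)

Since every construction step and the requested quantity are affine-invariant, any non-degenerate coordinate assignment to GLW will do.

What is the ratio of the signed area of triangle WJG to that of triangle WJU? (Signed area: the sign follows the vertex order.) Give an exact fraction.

Choose coordinates G = (0, 0), L = (1, 0), W = (0, 1).
1. M lies on line GL with GM:ML = -1:4 ⇒ M = (-1/3, 0)
2. J lies on line MW with MJ:JW = 1:2 ⇒ J = (-2/9, 1/3)
3. U is where the line through L parallel to JW meets line GJ ⇒ U = (2/3, -1)
2·[WJG] = 2/9, 2·[WJU] = 8/9
[WJG]:[WJU] = 2/9:8/9 = 1/4

[WJG]:[WJU] = 1/4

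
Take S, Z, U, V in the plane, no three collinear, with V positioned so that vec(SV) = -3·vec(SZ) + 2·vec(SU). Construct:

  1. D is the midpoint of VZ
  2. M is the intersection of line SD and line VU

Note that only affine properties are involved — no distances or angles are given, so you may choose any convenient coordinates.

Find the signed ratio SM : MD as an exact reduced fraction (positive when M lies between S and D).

Choose coordinates S = (0, 0), Z = (1, 0), U = (0, 1), V = (-3, 2).
1. D is the midpoint of VZ ⇒ D = (-1, 1)
2. M is the intersection of line SD and line VU ⇒ M = (-3/2, 3/2)
M = S + t·(D−S) with t = 3/2, so SM:MD = t:(1−t) = 3/2:-1/2

SM:MD = -3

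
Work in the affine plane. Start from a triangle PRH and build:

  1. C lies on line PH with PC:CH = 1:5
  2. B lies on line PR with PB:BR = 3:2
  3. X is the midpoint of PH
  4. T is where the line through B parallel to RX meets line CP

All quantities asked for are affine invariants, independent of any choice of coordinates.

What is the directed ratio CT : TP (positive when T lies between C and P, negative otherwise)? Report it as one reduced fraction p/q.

Assign P = (0, 0), R = (1, 0), H = (0, 1) — the answer is frame-independent, so this choice is without loss of generality.
1. C lies on line PH with PC:CH = 1:5 ⇒ C = (0, 1/6)
2. B lies on line PR with PB:BR = 3:2 ⇒ B = (3/5, 0)
3. X is the midpoint of PH ⇒ X = (0, 1/2)
4. T is where the line through B parallel to RX meets line CP ⇒ T = (0, 3/10)
T = C + t·(P−C) with t = -4/5, so CT:TP = t:(1−t) = -4/5:9/5

CT:TP = -4/9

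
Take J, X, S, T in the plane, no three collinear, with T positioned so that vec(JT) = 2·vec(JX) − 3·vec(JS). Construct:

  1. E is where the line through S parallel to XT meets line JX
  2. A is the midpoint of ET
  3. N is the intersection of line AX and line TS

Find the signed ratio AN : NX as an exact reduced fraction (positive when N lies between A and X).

AN:NX = 1/6

Work in coordinates with J = (0, 0), X = (1, 0), S = (0, 1), T = (2, -3).
1. E is where the line through S parallel to XT meets line JX ⇒ E = (1/3, 0)
2. A is the midpoint of ET ⇒ A = (7/6, -3/2)
3. N is the intersection of line AX and line TS ⇒ N = (8/7, -9/7)
N = A + t·(X−A) with t = 1/7, so AN:NX = t:(1−t) = 1/7:6/7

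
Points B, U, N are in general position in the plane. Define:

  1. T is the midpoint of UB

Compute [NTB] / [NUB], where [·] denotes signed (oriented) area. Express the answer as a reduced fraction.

[NTB]:[NUB] = 1/2

Assign B = (0, 0), U = (1, 0), N = (0, 1) — the answer is frame-independent, so this choice is without loss of generality.
1. T is the midpoint of UB ⇒ T = (1/2, 0)
2·[NTB] = -1/2, 2·[NUB] = -1
[NTB]:[NUB] = -1/2:-1 = 1/2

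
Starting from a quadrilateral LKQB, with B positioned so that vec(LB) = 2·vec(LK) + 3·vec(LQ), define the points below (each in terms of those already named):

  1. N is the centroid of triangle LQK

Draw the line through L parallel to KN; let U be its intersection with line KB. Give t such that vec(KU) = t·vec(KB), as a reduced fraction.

t = -1/7

Set L = (0, 0), K = (1, 0), Q = (0, 1), B = (2, 3); any affine frame gives the same invariant.
1. N is the centroid of triangle LQK ⇒ N = (1/3, 1/3)
through L parallel to KN: direction (-2/3, 1/3); meets KB at U = (6/7, -3/7)
U = K + t·(B−K) with t = -1/7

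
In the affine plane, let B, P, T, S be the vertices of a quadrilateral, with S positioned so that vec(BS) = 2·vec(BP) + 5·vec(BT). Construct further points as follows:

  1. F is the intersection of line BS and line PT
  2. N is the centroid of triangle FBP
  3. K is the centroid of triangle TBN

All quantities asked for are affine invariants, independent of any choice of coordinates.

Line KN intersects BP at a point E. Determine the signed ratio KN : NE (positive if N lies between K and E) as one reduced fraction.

Work in coordinates with B = (0, 0), P = (1, 0), T = (0, 1), S = (2, 5).
1. F is the intersection of line BS and line PT ⇒ F = (2/7, 5/7)
2. N is the centroid of triangle FBP ⇒ N = (3/7, 5/21)
3. K is the centroid of triangle TBN ⇒ K = (1/7, 26/63)
line KN meets BP at E = (9/11, 0)
N = K + t·(E−K) with t = 11/26, so KN:NE = 11/26:15/26

KN:NE = 11/15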